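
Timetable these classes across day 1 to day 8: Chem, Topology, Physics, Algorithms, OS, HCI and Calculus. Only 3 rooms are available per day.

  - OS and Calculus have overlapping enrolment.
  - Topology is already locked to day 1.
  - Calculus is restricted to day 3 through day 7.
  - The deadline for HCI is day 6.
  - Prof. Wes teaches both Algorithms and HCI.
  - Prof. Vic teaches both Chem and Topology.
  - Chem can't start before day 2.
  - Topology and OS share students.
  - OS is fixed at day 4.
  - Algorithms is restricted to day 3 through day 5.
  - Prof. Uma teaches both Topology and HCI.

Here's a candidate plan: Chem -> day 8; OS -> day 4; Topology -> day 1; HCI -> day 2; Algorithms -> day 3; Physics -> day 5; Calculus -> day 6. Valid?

Valid

OS is fixed at day 4 — holds.
Calculus is restricted to day 3 through day 7 — holds.
Prof. Uma teaches both Topology and HCI — holds.
Topology is already locked to day 1 — holds.
The deadline for HCI is day 6 — holds.
Algorithms is restricted to day 3 through day 5 — holds.
Prof. Wes teaches both Algorithms and HCI — holds.
Only 3 rooms are available per day — holds.
OS and Calculus have overlapping enrolment — holds.
Prof. Vic teaches both Chem and Topology — holds.
Chem can't start before day 2 — holds.
Topology and OS share students — holds.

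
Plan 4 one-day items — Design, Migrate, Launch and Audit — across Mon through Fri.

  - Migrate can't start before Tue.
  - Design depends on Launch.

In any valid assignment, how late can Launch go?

Thu

Downstream work caps Launch at Thu.
Launch at Thu is achievable: Audit=Mon; Launch=Thu; Design=Fri; Migrate=Tue.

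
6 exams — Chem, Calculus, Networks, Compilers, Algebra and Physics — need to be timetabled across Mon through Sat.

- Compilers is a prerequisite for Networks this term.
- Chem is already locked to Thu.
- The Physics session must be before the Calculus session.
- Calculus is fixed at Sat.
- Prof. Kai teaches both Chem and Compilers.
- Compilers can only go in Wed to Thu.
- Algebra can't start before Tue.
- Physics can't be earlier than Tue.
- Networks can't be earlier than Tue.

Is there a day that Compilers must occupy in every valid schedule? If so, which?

Wed

Compilers's window is Wed–Thu.
Chem is fixed at Thu, and Compilers can't share a day with Chem.
So Compilers must be Wed.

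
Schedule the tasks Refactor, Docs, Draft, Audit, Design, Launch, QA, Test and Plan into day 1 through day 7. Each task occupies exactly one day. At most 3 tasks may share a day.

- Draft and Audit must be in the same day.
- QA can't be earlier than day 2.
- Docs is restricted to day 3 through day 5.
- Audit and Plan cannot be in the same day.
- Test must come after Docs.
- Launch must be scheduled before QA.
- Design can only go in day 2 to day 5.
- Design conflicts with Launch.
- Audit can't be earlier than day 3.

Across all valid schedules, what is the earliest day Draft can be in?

day 3

Draft must be in the same day as Audit, which can't be before day 3, so Draft is at least day 3.
Draft at day 3 is achievable: Docs -> day 3, QA -> day 2, Launch -> day 1, Test -> day 4, Design -> day 2, Refactor -> day 1, Draft -> day 3, Plan -> day 1, Audit -> day 3.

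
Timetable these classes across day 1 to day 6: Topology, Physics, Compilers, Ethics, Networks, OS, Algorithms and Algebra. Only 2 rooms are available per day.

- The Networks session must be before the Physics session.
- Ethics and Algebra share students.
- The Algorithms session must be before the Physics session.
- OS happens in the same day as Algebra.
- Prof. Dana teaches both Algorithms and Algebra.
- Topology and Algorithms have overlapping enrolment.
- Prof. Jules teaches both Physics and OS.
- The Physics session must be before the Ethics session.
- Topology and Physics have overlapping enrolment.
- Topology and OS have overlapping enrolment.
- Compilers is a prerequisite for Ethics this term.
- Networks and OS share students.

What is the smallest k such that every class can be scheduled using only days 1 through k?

The precedence chain requires at least 3 distinct days.
With at most 2 per day and 8 classes, at least 4 days are needed.
4 works (last occupied day: day 4): for example Compilers -> day 2; Algorithms -> day 1; Physics -> day 2; OS -> day 4; Topology -> day 3; Networks -> day 1; Algebra -> day 4; Ethics -> day 3.

4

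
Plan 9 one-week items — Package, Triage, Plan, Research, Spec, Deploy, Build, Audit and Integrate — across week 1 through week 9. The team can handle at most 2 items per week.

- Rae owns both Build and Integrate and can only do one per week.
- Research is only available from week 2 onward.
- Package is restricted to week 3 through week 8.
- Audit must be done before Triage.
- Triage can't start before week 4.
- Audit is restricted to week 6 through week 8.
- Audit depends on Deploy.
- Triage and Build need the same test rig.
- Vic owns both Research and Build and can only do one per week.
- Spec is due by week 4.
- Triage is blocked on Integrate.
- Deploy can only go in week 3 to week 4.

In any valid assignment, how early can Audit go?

week 6

Audit is available from week 6; Audit's own window allows nothing later than week 8.
Audit at week 6 is achievable: Spec -> week 1, Audit -> week 6, Deploy -> week 3, Integrate -> week 1, Plan -> week 2, Build -> week 4, Package -> week 3, Triage -> week 7, Research -> week 2.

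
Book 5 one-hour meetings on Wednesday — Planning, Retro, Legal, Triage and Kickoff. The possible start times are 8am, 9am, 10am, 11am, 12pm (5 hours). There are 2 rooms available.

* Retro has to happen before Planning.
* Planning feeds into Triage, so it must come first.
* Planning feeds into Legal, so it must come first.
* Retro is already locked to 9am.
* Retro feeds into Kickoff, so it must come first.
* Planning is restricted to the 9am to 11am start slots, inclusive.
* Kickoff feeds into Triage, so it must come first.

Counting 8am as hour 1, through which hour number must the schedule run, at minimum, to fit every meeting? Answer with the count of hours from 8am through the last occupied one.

4

The precedence chain requires at least 3 distinct hours.
With at most 2 per hour and 5 meetings, at least 3 hours are needed.
Propagating the time windows through the other constraints, Legal can't land before 11am — that is hour 4 counting from 8am — so the schedule must run through at least 4 hours.
4 works (last occupied hour: 11am): for example Retro in 9am, Kickoff in 10am, Planning in 10am, Legal in 11am, Triage in 11am.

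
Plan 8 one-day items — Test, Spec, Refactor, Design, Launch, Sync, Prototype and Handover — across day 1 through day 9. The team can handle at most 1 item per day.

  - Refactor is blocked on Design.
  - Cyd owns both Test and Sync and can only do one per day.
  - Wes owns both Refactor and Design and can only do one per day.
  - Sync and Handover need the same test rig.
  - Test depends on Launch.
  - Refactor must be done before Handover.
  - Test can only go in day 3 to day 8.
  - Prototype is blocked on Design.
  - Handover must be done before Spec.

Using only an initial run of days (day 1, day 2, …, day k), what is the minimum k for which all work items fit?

8

The precedence chain requires at least 4 distinct days.
With at most 1 per day and 8 work items, at least 8 days are needed.
8 works (last occupied day: day 8): for example Prototype=day 7; Refactor=day 4; Handover=day 5; Spec=day 6; Launch=day 2; Sync=day 8; Test=day 3; Design=day 1.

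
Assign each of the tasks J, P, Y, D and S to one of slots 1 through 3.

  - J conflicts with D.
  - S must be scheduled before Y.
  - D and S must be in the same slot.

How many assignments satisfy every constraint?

Splitting on J: it can be 1 (3), 2 (6), 3 (9). Listing each branch's schedules as (P, Y, D, S):
J=1: (1,3,2,2) (2,3,2,2) (3,3,2,2) — 3.
J=2: (1,2,1,1) (1,3,1,1) (2,2,1,1) (2,3,1,1) (3,2,1,1) (3,3,1,1) — 6.
J=3: (1,2,1,1) (1,3,1,1) (1,3,2,2) (2,2,1,1) (2,3,1,1) (2,3,2,2) (3,2,1,1) (3,3,1,1) (3,3,2,2) — 9.
Summing: 3 + 6 + 9 = 18.

18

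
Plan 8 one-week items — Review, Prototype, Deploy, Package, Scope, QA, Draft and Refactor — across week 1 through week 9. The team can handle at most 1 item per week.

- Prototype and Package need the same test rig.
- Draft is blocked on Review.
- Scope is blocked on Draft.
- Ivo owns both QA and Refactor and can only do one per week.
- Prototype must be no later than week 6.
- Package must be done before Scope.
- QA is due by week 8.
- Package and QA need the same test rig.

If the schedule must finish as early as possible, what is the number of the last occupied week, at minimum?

week 8

The precedence chain requires at least 3 distinct weeks.
With at most 1 per week and 8 work items, at least 8 weeks are needed.
8 works (last occupied week: week 8): for example Refactor -> week 8, Draft -> week 3, Review -> week 2, Prototype -> week 1, Package -> week 4, Deploy -> week 6, Scope -> week 5, QA -> week 7.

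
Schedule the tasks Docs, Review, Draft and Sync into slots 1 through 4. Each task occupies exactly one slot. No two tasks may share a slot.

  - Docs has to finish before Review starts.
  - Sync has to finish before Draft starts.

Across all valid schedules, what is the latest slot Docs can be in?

Downstream work caps Docs at 3.
Docs at 3 is achievable: Draft -> 2; Review -> 4; Docs -> 3; Sync -> 1.

3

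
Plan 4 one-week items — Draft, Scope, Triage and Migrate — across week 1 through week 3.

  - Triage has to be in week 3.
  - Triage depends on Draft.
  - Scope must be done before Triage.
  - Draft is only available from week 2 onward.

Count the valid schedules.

Splitting on Scope: it can be week 1 (3), week 2 (3). Listing each branch's schedules as (Draft, Triage, Migrate) by week number:
Scope=week 1: (2,3,1) (2,3,2) (2,3,3) — 3.
Scope=week 2: (2,3,1) (2,3,2) (2,3,3) — 3.
Summing: 3 + 3 = 6.

6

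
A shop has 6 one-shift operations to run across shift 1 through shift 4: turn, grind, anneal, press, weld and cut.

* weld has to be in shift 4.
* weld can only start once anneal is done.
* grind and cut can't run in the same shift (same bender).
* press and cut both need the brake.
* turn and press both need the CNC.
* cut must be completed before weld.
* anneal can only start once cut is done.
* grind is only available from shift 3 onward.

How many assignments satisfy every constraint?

Splitting on turn: it can be shift 1 (16), shift 2 (14), shift 3 (12), shift 4 (12). Listing each branch's schedules as (grind, anneal, press, weld, cut) by shift number:
turn=shift 1: (3,2,2,4,1) (3,2,3,4,1) (3,2,4,4,1) (3,3,2,4,1) (3,3,3,4,1) (3,3,3,4,2) (3,3,4,4,1) (3,3,4,4,2) (4,2,2,4,1) (4,2,3,4,1) (4,2,4,4,1) (4,3,2,4,1) (4,3,3,4,1) (4,3,3,4,2) (4,3,4,4,1) (4,3,4,4,2) — 16.
turn=shift 2: (3,2,3,4,1) (3,2,4,4,1) (3,3,1,4,2) (3,3,3,4,1) (3,3,3,4,2) (3,3,4,4,1) (3,3,4,4,2) (4,2,3,4,1) (4,2,4,4,1) (4,3,1,4,2) (4,3,3,4,1) (4,3,3,4,2) (4,3,4,4,1) (4,3,4,4,2) — 14.
turn=shift 3: (3,2,2,4,1) (3,2,4,4,1) (3,3,1,4,2) (3,3,2,4,1) (3,3,4,4,1) (3,3,4,4,2) (4,2,2,4,1) (4,2,4,4,1) (4,3,1,4,2) (4,3,2,4,1) (4,3,4,4,1) (4,3,4,4,2) — 12.
turn=shift 4: (3,2,2,4,1) (3,2,3,4,1) (3,3,1,4,2) (3,3,2,4,1) (3,3,3,4,1) (3,3,3,4,2) (4,2,2,4,1) (4,2,3,4,1) (4,3,1,4,2) (4,3,2,4,1) (4,3,3,4,1) (4,3,3,4,2) — 12.
Summing: 16 + 14 + 12 + 12 = 54.

54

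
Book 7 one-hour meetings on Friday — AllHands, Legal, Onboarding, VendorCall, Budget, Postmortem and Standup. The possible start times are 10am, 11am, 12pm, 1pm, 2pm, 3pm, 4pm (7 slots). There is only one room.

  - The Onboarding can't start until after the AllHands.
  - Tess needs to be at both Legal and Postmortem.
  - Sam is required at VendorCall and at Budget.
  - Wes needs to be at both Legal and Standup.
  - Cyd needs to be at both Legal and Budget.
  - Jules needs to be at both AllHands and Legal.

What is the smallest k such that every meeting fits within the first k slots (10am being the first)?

The precedence chain requires at least 2 distinct slots.
With at most 1 per slot and 7 meetings, at least 7 slots are needed.
7 works (last occupied slot: 4pm): for example Legal=12pm, Budget=2pm, AllHands=10am, VendorCall=1pm, Onboarding=11am, Postmortem=3pm, Standup=4pm.

7 slots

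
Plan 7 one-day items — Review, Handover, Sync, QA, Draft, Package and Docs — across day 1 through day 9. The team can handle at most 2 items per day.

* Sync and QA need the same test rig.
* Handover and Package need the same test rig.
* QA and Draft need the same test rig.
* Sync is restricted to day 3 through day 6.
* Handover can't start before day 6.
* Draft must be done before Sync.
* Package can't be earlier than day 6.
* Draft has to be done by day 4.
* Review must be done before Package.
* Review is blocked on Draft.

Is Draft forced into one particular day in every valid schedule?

Draft can be day 1 (e.g. Docs -> day 1; Handover -> day 7; Sync -> day 3; Review -> day 2; QA -> day 2; Package -> day 6; Draft -> day 1) or day 2 (e.g. QA in day 1, Docs in day 1, Review in day 3, Draft in day 2, Sync in day 3, Package in day 6, Handover in day 7).

No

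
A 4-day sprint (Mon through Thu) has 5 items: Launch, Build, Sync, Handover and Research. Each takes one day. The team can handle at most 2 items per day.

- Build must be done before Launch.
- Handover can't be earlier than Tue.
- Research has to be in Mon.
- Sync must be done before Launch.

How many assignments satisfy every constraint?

Splitting on Launch: it can be Wed (8), Thu (22). Listing each branch's schedules as (Build, Sync, Handover, Research):
Launch=Wed: (Mon,Tue,Tue,Mon) (Mon,Tue,Wed,Mon) (Mon,Tue,Thu,Mon) (Tue,Mon,Tue,Mon) (Tue,Mon,Wed,Mon) (Tue,Mon,Thu,Mon) (Tue,Tue,Wed,Mon) (Tue,Tue,Thu,Mon) — 8.
Launch=Thu: (Mon,Tue,Tue,Mon) (Mon,Tue,Wed,Mon) (Mon,Tue,Thu,Mon) (Mon,Wed,Tue,Mon) (Mon,Wed,Wed,Mon) (Mon,Wed,Thu,Mon) (Tue,Mon,Tue,Mon) (Tue,Mon,Wed,Mon) (Tue,Mon,Thu,Mon) (Tue,Tue,Wed,Mon) (Tue,Tue,Thu,Mon) (Tue,Wed,Tue,Mon) (Tue,Wed,Wed,Mon) (Tue,Wed,Thu,Mon) (Wed,Mon,Tue,Mon) (Wed,Mon,Wed,Mon) (Wed,Mon,Thu,Mon) (Wed,Tue,Tue,Mon) (Wed,Tue,Wed,Mon) (Wed,Tue,Thu,Mon) (Wed,Wed,Tue,Mon) (Wed,Wed,Thu,Mon) — 22.
Summing: 8 + 22 = 30.

30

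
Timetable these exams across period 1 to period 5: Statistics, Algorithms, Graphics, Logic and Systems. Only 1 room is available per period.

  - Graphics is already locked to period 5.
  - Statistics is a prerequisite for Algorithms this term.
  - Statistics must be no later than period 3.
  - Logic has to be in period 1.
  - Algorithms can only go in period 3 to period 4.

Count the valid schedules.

3

Enumerating: Logic -> period 1, Systems -> period 4, Statistics -> period 2, Algorithms -> period 3, Graphics -> period 5 | Logic=period 1, Graphics=period 5, Statistics=period 2, Systems=period 3, Algorithms=period 4 | Algorithms -> period 4; Statistics -> period 3; Graphics -> period 5; Systems -> period 2; Logic -> period 1.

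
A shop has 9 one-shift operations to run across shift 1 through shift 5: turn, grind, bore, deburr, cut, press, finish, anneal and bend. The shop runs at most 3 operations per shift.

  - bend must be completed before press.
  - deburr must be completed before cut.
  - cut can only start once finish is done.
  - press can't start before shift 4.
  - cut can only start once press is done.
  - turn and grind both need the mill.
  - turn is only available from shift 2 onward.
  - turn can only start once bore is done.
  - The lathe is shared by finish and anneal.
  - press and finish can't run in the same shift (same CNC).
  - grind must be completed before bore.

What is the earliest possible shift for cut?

shift 5

Precedence pushes cut to at least shift 5.
cut at shift 5 is achievable: deburr=shift 1, cut=shift 5, grind=shift 1, bend=shift 2, bore=shift 2, turn=shift 3, finish=shift 1, anneal=shift 2, press=shift 4.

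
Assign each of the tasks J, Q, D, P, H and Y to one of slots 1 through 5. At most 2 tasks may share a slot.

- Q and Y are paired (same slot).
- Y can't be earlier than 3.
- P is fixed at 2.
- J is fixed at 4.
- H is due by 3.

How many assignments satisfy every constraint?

Splitting on Q: it can be 3 (7), 5 (11). Listing each branch's schedules as (J, D, P, H, Y):
Q=3: (4,1,2,1,3) (4,1,2,2,3) (4,2,2,1,3) (4,4,2,1,3) (4,4,2,2,3) (4,5,2,1,3) (4,5,2,2,3) — 7.
Q=5: (4,1,2,1,5) (4,1,2,2,5) (4,1,2,3,5) (4,2,2,1,5) (4,2,2,3,5) (4,3,2,1,5) (4,3,2,2,5) (4,3,2,3,5) (4,4,2,1,5) (4,4,2,2,5) (4,4,2,3,5) — 11.
Summing: 7 + 11 = 18.

18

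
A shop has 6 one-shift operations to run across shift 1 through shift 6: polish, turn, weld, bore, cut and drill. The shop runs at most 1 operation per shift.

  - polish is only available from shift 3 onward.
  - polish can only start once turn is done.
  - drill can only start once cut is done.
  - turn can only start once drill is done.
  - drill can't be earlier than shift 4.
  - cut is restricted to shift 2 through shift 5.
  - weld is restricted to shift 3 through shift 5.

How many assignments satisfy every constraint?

Enumerating: weld=shift 3, turn=shift 5, bore=shift 1, drill=shift 4, cut=shift 2, polish=shift 6.

1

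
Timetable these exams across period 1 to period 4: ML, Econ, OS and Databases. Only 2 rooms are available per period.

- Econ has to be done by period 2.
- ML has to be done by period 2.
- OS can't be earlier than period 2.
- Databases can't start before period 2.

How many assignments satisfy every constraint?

29

Splitting on ML: it can be period 1 (17), period 2 (12). Listing each branch's schedules as (Econ, OS, Databases) by period number:
ML=period 1: (1,2,2) (1,2,3) (1,2,4) (1,3,2) (1,3,3) (1,3,4) (1,4,2) (1,4,3) (1,4,4) (2,2,3) (2,2,4) (2,3,2) (2,3,3) (2,3,4) (2,4,2) (2,4,3) (2,4,4) — 17.
ML=period 2: (1,2,3) (1,2,4) (1,3,2) (1,3,3) (1,3,4) (1,4,2) (1,4,3) (1,4,4) (2,3,3) (2,3,4) (2,4,3) (2,4,4) — 12.
Summing: 17 + 12 = 29.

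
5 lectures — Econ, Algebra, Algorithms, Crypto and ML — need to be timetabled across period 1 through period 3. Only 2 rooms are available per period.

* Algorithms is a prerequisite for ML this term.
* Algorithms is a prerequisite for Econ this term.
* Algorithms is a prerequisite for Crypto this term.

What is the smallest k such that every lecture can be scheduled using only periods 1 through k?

The precedence chain requires at least 2 distinct periods.
With at most 2 per period and 5 lectures, at least 3 periods are needed.
3 works (last occupied period: period 3): for example Econ in period 2, Crypto in period 2, Algorithms in period 1, Algebra in period 1, ML in period 3.

3 periods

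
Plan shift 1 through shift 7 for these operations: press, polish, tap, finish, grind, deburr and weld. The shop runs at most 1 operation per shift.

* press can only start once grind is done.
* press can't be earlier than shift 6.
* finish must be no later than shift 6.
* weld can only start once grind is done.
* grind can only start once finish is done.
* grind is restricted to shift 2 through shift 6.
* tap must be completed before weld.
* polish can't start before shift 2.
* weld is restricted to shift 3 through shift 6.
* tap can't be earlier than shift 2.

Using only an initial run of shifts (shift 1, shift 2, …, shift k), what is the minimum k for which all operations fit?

The precedence chain requires at least 3 distinct shifts.
With at most 1 per shift and 7 operations, at least 7 shifts are needed.
press can't be placed before shift 6, so the schedule must run through at least shift 6.
7 works (last occupied shift: shift 7): for example finish=shift 1, deburr=shift 7, weld=shift 4, polish=shift 5, grind=shift 2, tap=shift 3, press=shift 6.

7 shifts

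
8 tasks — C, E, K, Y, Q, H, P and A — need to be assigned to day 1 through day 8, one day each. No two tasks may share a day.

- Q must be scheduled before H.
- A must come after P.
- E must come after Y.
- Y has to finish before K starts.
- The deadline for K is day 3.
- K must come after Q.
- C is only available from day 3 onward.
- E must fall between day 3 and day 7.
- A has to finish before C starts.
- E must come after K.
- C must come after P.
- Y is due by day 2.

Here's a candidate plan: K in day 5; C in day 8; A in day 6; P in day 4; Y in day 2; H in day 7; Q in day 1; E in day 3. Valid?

Invalid. E must come after K.

Y is due by day 2 — holds.
E must come after Y — holds.
A has to finish before C starts — holds.
K must come after Q — holds.
E must fall between day 3 and day 7 — holds.
Q must be scheduled before H — holds.
C is only available from day 3 onward — holds.
No two tasks may share a day — holds.
Y has to finish before K starts — holds.
The deadline for K is day 3 — violated.
E must come after K — violated.
C must come after P — holds.
A must come after P — holds.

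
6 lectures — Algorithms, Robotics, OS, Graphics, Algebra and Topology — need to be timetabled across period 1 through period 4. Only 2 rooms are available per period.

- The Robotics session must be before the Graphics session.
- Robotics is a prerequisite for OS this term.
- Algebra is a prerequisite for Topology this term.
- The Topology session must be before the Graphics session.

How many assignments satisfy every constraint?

Splitting on Algorithms: it can be period 1 (14), period 2 (14), period 3 (15), period 4 (14). Listing each branch's schedules as (Robotics, OS, Graphics, Algebra, Topology) by period number:
Algorithms=period 1: (1,2,4,2,3) (1,3,4,2,3) (1,4,4,2,3) (2,3,3,1,2) (2,3,4,1,2) (2,3,4,1,3) (2,3,4,2,3) (2,4,3,1,2) (2,4,4,1,2) (2,4,4,1,3) (2,4,4,2,3) (3,4,4,1,2) (3,4,4,1,3) (3,4,4,2,3) — 14.
Algorithms=period 2: (1,2,4,1,3) (1,3,3,1,2) (1,3,4,1,2) (1,3,4,1,3) (1,3,4,2,3) (1,4,3,1,2) (1,4,4,1,2) (1,4,4,1,3) (1,4,4,2,3) (2,3,4,1,3) (2,4,4,1,3) (3,4,4,1,2) (3,4,4,1,3) (3,4,4,2,3) — 14.
Algorithms=period 3: (1,2,3,1,2) (1,2,4,1,2) (1,2,4,1,3) (1,2,4,2,3) (1,3,4,1,2) (1,4,3,1,2) (1,4,4,1,2) (1,4,4,1,3) (1,4,4,2,3) (2,3,4,1,2) (2,4,3,1,2) (2,4,4,1,2) (2,4,4,1,3) (2,4,4,2,3) (3,4,4,1,2) — 15.
Algorithms=period 4: (1,2,3,1,2) (1,2,4,1,2) (1,2,4,1,3) (1,2,4,2,3) (1,3,3,1,2) (1,3,4,1,2) (1,3,4,1,3) (1,3,4,2,3) (1,4,3,1,2) (2,3,3,1,2) (2,3,4,1,2) (2,3,4,1,3) (2,3,4,2,3) (2,4,3,1,2) — 14.
Summing: 14 + 14 + 15 + 14 = 57.

57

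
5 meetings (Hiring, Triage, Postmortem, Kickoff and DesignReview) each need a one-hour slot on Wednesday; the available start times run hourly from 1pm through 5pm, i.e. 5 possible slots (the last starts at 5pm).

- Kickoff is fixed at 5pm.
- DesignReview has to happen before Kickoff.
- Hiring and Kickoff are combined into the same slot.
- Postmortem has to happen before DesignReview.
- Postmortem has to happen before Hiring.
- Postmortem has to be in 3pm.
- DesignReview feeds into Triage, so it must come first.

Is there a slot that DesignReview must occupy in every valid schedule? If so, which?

4pm

Postmortem is fixed at 3pm and must come before DesignReview, so DesignReview is at least 4pm.
Kickoff is fixed at 5pm and must come after DesignReview, so DesignReview is at most 4pm.
So DesignReview must be 4pm.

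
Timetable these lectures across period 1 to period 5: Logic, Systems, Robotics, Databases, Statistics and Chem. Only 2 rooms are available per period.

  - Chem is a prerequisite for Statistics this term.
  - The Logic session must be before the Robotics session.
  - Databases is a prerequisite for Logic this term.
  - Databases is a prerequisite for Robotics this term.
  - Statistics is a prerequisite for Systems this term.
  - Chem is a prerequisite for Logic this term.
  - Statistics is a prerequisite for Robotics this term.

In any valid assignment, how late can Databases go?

period 3

Downstream work caps Databases at period 3.
Databases at period 3 is achievable: Logic -> period 4, Databases -> period 3, Chem -> period 1, Statistics -> period 2, Robotics -> period 5, Systems -> period 3.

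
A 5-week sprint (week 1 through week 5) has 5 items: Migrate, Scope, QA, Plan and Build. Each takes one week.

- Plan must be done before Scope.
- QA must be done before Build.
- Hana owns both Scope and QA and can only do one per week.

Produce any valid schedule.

Scope -> week 2, Plan -> week 1, QA -> week 1, Migrate -> week 1, Build -> week 2

Checking: QA(week 1) before Build(week 2); Plan(week 1) before Scope(week 2); Scope(week 2) != QA(week 1).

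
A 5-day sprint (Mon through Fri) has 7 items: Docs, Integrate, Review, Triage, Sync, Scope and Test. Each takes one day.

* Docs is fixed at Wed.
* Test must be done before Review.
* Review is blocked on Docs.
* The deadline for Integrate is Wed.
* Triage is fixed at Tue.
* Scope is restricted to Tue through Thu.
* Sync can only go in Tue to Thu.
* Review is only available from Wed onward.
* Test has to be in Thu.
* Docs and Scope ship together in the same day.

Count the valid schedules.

Splitting on Integrate: it can be Mon (3), Tue (3), Wed (3). Listing each branch's schedules as (Docs, Review, Triage, Sync, Scope, Test):
Integrate=Mon: (Wed,Fri,Tue,Tue,Wed,Thu) (Wed,Fri,Tue,Wed,Wed,Thu) (Wed,Fri,Tue,Thu,Wed,Thu) — 3.
Integrate=Tue: (Wed,Fri,Tue,Tue,Wed,Thu) (Wed,Fri,Tue,Wed,Wed,Thu) (Wed,Fri,Tue,Thu,Wed,Thu) — 3.
Integrate=Wed: (Wed,Fri,Tue,Tue,Wed,Thu) (Wed,Fri,Tue,Wed,Wed,Thu) (Wed,Fri,Tue,Thu,Wed,Thu) — 3.
Summing: 3 + 3 + 3 = 9.

9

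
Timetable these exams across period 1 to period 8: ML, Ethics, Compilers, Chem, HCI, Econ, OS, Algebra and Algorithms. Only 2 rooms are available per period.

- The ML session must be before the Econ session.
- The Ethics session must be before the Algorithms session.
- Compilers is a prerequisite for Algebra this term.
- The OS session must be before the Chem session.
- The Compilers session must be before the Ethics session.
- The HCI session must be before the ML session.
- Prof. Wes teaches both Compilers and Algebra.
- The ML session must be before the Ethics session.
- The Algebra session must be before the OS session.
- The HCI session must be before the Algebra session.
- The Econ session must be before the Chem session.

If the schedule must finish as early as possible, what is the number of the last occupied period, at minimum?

The precedence chain requires at least 4 distinct periods.
With at most 2 per period and 9 exams, at least 5 periods are needed.
5 works (last occupied period: period 5): for example OS in period 4; Algorithms in period 4; Compilers in period 1; Ethics in period 3; Econ in period 3; ML in period 2; Chem in period 5; Algebra in period 2; HCI in period 1.

period 5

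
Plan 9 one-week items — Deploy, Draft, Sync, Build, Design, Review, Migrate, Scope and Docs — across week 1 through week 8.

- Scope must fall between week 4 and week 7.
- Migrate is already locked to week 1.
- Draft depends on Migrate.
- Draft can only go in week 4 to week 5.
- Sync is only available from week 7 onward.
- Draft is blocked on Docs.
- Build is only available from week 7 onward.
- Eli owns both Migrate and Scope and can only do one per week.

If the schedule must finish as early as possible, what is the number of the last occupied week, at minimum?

week 7

The precedence chain requires at least 2 distinct weeks.
Sync can't be placed before week 7, so the schedule must run through at least week 7.
7 works (last occupied week: week 7): for example Docs=week 1, Sync=week 7, Build=week 7, Design=week 1, Review=week 1, Migrate=week 1, Draft=week 4, Deploy=week 1, Scope=week 4.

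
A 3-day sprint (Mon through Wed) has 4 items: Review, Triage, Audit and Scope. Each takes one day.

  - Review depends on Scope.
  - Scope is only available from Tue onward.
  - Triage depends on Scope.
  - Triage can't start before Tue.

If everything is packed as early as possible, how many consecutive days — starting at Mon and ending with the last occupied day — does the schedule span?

The precedence chain requires at least 2 distinct days.
Propagating the time windows through the other constraints, Review can't land before Wed — that is day 3 counting from Mon — so the schedule must run through at least 3 days.
3 works (last occupied day: Wed): for example Scope -> Tue, Triage -> Wed, Audit -> Mon, Review -> Wed.

3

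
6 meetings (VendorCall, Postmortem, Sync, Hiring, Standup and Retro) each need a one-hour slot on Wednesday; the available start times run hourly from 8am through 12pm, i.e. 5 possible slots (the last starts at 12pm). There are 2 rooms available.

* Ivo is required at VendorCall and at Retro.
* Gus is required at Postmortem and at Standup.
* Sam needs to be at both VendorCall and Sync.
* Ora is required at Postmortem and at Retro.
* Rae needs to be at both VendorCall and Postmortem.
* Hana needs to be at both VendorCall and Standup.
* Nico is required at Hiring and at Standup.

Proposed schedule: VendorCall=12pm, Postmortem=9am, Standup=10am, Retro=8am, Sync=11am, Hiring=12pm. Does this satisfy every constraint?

There are 2 rooms available — holds.
Gus is required at Postmortem and at Standup — holds.
Ora is required at Postmortem and at Retro — holds.
Sam needs to be at both VendorCall and Sync — holds.
Ivo is required at VendorCall and at Retro — holds.
Nico is required at Hiring and at Standup — holds.
Rae needs to be at both VendorCall and Postmortem — holds.
Hana needs to be at both VendorCall and Standup — holds.

Yes, all constraints hold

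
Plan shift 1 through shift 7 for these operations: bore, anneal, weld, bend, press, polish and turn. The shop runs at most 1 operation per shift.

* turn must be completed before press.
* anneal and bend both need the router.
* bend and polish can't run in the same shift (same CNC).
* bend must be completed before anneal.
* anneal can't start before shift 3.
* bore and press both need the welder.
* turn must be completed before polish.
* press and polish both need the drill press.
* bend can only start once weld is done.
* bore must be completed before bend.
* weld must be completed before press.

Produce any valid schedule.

bore=shift 2; polish=shift 7; weld=shift 1; bend=shift 3; press=shift 6; anneal=shift 4; turn=shift 5

Checking: weld(shift 1) before press(shift 6); turn(shift 5) before polish(shift 7); bore(shift 2) before bend(shift 3); turn(shift 5) before press(shift 6); weld(shift 1) before bend(shift 3); bend(shift 3) before anneal(shift 4); bore(shift 2) != press(shift 6); anneal(shift 4) != bend(shift 3); bend(shift 3) != polish(shift 7); press(shift 6) != polish(shift 7); anneal=shift 4 in [shift 3,shift 7]; max 1 per shift (cap 1).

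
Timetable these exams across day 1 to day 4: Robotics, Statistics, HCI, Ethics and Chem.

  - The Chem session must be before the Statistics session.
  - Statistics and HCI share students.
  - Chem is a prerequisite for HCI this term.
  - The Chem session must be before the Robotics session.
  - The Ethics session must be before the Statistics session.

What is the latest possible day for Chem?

Downstream work caps Chem at day 3.
Chem at day 2 is achievable: Ethics in day 1, HCI in day 4, Robotics in day 3, Chem in day 2, Statistics in day 3.
Nothing later works — the conflict constraints rule out every day after day 2.

day 2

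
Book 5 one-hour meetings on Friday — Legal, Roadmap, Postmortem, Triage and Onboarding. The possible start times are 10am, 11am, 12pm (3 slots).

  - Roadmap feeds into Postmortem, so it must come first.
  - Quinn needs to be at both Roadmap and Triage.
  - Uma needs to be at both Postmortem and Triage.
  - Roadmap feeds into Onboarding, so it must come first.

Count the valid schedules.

15

Splitting on Legal: it can be 10am (5), 11am (5), 12pm (5). Listing each branch's schedules as (Roadmap, Postmortem, Triage, Onboarding):
Legal=10am: (10am,11am,12pm,11am) (10am,11am,12pm,12pm) (10am,12pm,11am,11am) (10am,12pm,11am,12pm) (11am,12pm,10am,12pm) — 5.
Legal=11am: (10am,11am,12pm,11am) (10am,11am,12pm,12pm) (10am,12pm,11am,11am) (10am,12pm,11am,12pm) (11am,12pm,10am,12pm) — 5.
Legal=12pm: (10am,11am,12pm,11am) (10am,11am,12pm,12pm) (10am,12pm,11am,11am) (10am,12pm,11am,12pm) (11am,12pm,10am,12pm) — 5.
Summing: 5 + 5 + 5 = 15.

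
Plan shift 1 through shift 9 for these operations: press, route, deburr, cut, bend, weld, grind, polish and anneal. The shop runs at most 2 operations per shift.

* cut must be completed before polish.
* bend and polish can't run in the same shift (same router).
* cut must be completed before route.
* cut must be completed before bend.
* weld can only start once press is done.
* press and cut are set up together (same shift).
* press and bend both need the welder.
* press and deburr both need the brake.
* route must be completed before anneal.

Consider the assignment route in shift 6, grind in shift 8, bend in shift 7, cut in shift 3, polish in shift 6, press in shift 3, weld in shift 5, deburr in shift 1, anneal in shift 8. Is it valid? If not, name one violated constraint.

cut must be completed before route — holds.
cut must be completed before bend — holds.
press and bend both need the welder — holds.
bend and polish can't run in the same shift (same router) — holds.
weld can only start once press is done — holds.
route must be completed before anneal — holds.
cut must be completed before polish — holds.
press and cut are set up together (same shift) — holds.
press and deburr both need the brake — holds.
The shop runs at most 2 operations per shift — holds.

Valid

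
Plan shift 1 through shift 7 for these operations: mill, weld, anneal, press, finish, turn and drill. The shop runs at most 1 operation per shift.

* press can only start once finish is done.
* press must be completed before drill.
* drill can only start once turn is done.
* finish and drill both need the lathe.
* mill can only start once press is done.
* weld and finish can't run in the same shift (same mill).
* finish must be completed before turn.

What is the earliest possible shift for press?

Precedence pushes press to at least shift 2; downstream work caps press at shift 6.
press at shift 2 is achievable: mill in shift 5; anneal in shift 7; press in shift 2; turn in shift 3; drill in shift 4; weld in shift 6; finish in shift 1.

shift 2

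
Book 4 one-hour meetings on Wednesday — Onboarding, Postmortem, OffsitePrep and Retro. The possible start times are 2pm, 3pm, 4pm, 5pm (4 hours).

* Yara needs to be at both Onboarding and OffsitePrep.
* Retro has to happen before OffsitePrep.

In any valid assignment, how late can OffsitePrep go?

Precedence pushes OffsitePrep to at least 3pm.
OffsitePrep at 5pm is achievable: Postmortem=2pm; Retro=2pm; OffsitePrep=5pm; Onboarding=2pm.

5pm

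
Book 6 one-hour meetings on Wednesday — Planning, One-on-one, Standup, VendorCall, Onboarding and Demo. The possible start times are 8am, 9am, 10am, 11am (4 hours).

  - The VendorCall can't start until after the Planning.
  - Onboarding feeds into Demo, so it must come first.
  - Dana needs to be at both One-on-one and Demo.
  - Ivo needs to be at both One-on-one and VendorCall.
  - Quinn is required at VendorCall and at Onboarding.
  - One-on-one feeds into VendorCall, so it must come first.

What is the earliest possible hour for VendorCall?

Precedence pushes VendorCall to at least 9am.
VendorCall at 9am is achievable: One-on-one in 8am; VendorCall in 9am; Standup in 8am; Demo in 9am; Planning in 8am; Onboarding in 8am.

9am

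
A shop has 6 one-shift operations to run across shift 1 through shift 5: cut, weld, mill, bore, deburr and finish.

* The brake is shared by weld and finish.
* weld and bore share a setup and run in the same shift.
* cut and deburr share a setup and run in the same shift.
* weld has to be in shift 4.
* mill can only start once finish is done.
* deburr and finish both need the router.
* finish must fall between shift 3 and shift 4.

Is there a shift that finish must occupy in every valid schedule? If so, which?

finish's window is shift 3–shift 4.
weld is fixed at shift 4, and finish can't share a shift with weld.
So finish must be shift 3.

shift 3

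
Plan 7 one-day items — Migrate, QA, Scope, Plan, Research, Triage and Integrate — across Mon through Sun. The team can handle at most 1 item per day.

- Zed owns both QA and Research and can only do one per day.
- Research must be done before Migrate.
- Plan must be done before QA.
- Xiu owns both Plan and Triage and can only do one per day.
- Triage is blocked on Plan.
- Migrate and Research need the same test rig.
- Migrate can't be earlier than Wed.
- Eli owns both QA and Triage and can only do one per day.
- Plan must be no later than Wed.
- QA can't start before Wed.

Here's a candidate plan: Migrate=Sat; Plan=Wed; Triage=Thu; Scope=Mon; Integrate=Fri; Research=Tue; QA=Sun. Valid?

Yes

Triage is blocked on Plan — holds.
Eli owns both QA and Triage and can only do one per day — holds.
Migrate and Research need the same test rig — holds.
Xiu owns both Plan and Triage and can only do one per day — holds.
Research must be done before Migrate — holds.
Zed owns both QA and Research and can only do one per day — holds.
Migrate can't be earlier than Wed — holds.
QA can't start before Wed — holds.
The team can handle at most 1 item per day — holds.
Plan must be no later than Wed — holds.
Plan must be done before QA — holds.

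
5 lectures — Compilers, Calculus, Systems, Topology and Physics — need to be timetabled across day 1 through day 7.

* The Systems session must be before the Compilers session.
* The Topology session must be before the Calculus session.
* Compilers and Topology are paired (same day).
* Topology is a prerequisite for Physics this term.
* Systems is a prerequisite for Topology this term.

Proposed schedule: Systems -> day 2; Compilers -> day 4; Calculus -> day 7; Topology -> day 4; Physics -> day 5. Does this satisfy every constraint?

Yes

The Topology session must be before the Calculus session — holds.
Compilers and Topology are paired (same day) — holds.
The Systems session must be before the Compilers session — holds.
Topology is a prerequisite for Physics this term — holds.
Systems is a prerequisite for Topology this term — holds.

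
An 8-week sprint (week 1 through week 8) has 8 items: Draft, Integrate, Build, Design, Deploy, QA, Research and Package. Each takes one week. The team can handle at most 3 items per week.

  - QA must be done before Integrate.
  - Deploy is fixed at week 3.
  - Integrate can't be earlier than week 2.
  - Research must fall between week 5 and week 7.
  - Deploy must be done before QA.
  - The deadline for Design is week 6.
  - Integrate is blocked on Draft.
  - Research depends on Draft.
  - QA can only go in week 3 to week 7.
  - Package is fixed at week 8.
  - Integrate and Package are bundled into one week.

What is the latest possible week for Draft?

week 6

Downstream work caps Draft at week 6.
Draft at week 6 is achievable: Research -> week 7; Deploy -> week 3; Design -> week 1; Draft -> week 6; Package -> week 8; Build -> week 1; Integrate -> week 8; QA -> week 4.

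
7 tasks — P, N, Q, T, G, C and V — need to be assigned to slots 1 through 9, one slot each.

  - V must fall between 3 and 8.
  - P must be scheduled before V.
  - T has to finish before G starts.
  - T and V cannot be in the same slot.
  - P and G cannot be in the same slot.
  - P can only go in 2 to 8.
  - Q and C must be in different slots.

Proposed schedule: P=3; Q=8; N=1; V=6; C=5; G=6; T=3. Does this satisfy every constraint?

Yes, all constraints hold

P must be scheduled before V — holds.
P and G cannot be in the same slot — holds.
Q and C must be in different slots — holds.
P can only go in 2 to 8 — holds.
T and V cannot be in the same slot — holds.
V must fall between 3 and 8 — holds.
T has to finish before G starts — holds.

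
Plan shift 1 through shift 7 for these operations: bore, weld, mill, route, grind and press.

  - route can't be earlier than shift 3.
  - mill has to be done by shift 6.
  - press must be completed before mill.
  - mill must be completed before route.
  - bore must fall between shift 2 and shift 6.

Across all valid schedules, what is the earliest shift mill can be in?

Precedence pushes mill to at least shift 2; mill's own window allows nothing later than shift 6.
mill at shift 2 is achievable: route -> shift 3; weld -> shift 1; press -> shift 1; mill -> shift 2; grind -> shift 1; bore -> shift 2.

shift 2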